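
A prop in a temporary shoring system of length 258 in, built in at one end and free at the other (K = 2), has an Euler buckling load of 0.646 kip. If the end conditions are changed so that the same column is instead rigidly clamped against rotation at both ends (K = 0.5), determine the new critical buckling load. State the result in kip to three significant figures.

P_cr ≈ 10.3 kip

P_cr ∝ 1/K², so P_cr,new = P_cr,old × (K_old/K_new)² = 0.646 × (2/0.5)²
= 0.646 × 16.00 = 10.3 kip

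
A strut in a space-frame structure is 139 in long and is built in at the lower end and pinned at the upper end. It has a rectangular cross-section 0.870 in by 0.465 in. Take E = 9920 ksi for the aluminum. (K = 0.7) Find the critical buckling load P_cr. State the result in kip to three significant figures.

P_cr ≈ 0.0754 kip

Buckling occurs about the weak axis: I_min = h·b³/12 with b = 0.465 in (the shorter side).
I_min = 0.870×0.465³/12 = 7.289×10^-3 in⁴
Effective length L_e = K·L = 0.7 × 139 = 97.30 in
P_cr = π²EI / L_e² = π² × 9920×10³ × 7.289×10^-3 / 97.30² = 75.38 lb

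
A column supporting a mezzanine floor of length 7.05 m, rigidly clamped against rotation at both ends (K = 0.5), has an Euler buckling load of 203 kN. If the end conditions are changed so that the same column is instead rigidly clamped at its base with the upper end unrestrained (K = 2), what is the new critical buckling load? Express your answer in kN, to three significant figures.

P_cr ≈ 12.7 kN

P_cr ∝ 1/K², so P_cr,new = P_cr,old × (K_old/K_new)² = 203 × (0.5/2)²
= 203 × 0.06250 = 12.7 kN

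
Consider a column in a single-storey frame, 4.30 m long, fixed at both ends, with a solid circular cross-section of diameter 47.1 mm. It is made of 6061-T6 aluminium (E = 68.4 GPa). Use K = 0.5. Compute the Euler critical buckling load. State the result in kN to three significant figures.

I = πd⁴/64 = π×47.1⁴/64 = 2.416×10^5 mm⁴
I = 2.416×10^5 mm⁴ = 2.416×10^-7 m⁴
Effective length L_e = K·L = 0.5 × 4.30 = 2.150 m
P_cr = π²EI / L_e² = π² × 68.4×10⁹ × 2.416×10^-7 / 2.150² = 3.528×10^4 N

P_cr ≈ 35.3 kN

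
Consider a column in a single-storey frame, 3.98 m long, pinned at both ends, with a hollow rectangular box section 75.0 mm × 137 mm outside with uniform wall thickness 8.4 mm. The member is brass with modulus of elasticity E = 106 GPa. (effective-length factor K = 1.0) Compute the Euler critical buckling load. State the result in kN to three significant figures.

Inner dimensions: h_i = 137 − 2×8.4 = 120.2 mm, b_i = 75.0 − 2×8.4 = 58.20 mm
Weak-axis I_min = (h_o·b_o³ − h_i·b_i³)/12 with b_o = 75.0, b_i = 58.20 mm (shorter outer/inner sides).
I_min = (137×75.0³ − 120.2×58.20³)/12 = 2.842×10^6 mm⁴
I = 2.842×10^6 mm⁴ = 2.842×10^-6 m⁴
Effective length L_e = K·L = 1 × 3.98 = 3.980 m
P_cr = π²EI / L_e² = π² × 106×10⁹ × 2.842×10^-6 / 3.980² = 1.877×10^5 N

P_cr ≈ 188 kN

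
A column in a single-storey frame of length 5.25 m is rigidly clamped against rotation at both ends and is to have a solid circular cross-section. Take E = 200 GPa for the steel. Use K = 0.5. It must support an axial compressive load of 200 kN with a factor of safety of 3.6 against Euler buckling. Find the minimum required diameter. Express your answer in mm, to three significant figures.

d ≈ 84.6 mm

Required P_cr = n·P = 3.6 × 200 = 720.0 kN
L_e = K·L = 0.5 × 5.25 = 2.625 m
Required I = P_cr·L_e²/(π²E) = 7.200×10^5 × 2.625² / (π² × 2.00×10^11) = 2.513×10^-6 m⁴
I_req = 2.513×10^6 mm⁴
Solid circle: I = πd⁴/64  ⇒  d = (64I/π)^(1/4) = (64×2.513×10^6/π)^(1/4) = 84.6 mm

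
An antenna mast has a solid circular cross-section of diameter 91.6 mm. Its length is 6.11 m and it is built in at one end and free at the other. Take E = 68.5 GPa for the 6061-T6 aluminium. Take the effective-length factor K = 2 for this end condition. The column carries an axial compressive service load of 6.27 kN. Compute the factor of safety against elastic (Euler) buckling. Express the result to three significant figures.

I = πd⁴/64 = π×91.6⁴/64 = 3.456×10^6 mm⁴
I = 3.456×10^6 mm⁴ = 3.456×10^-6 m⁴
Effective length L_e = K·L = 2 × 6.11 = 12.22 m
P_cr = π²EI / L_e² = π² × 68.5×10⁹ × 3.456×10^-6 / 12.22² = 1.565×10^4 N
Factor of safety n = P_cr / P = 15.646 / 6.27 = 2.50

n ≈ 2.50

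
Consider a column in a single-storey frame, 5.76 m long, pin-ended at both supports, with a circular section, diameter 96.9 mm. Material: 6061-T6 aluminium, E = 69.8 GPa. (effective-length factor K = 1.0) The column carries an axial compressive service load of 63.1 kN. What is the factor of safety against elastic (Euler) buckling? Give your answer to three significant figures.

n ≈ 1.42

I = πd⁴/64 = π×96.9⁴/64 = 4.328×10^6 mm⁴
I = 4.328×10^6 mm⁴ = 4.328×10^-6 m⁴
Effective length L_e = K·L = 1 × 5.76 = 5.760 m
P_cr = π²EI / L_e² = π² × 69.8×10⁹ × 4.328×10^-6 / 5.760² = 8.986×10^4 N
Factor of safety n = P_cr / P = 89.862 / 63.1 = 1.42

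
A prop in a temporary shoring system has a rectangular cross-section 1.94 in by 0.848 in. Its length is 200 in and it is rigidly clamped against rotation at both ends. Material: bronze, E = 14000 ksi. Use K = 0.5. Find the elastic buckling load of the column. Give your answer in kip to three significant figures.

Buckling occurs about the weak axis: I_min = h·b³/12 with b = 0.848 in (the shorter side).
I_min = 1.94×0.848³/12 = 9.858×10^-2 in⁴
Effective length L_e = K·L = 0.5 × 200 = 100.0 in
P_cr = π²EI / L_e² = π² × 14000×10³ × 9.858×10^-2 / 100.0² = 1.362×10^3 lb

P_cr ≈ 1.36 kip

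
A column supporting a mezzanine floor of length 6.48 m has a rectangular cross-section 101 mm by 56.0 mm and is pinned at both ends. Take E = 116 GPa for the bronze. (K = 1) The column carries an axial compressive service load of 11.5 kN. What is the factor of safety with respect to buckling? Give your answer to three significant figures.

Buckling occurs about the weak axis: I_min = h·b³/12 with b = 56.0 mm (the shorter side).
I_min = 101×56.0³/12 = 1.478×10^6 mm⁴
I = 1.478×10^6 mm⁴ = 1.478×10^-6 m⁴
Effective length L_e = K·L = 1 × 6.48 = 6.480 m
P_cr = π²EI / L_e² = π² × 116×10⁹ × 1.478×10^-6 / 6.480² = 4.030×10^4 N
Factor of safety n = P_cr / P = 40.301 / 11.5 = 3.50

n ≈ 3.50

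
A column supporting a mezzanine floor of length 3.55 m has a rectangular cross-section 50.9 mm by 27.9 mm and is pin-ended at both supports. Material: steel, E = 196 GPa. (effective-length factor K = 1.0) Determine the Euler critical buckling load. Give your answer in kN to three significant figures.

Buckling occurs about the weak axis: I_min = h·b³/12 with b = 27.9 mm (the shorter side).
I_min = 50.9×27.9³/12 = 9.212×10^4 mm⁴
I = 9.212×10^4 mm⁴ = 9.212×10^-8 m⁴
Effective length L_e = K·L = 1 × 3.55 = 3.550 m
P_cr = π²EI / L_e² = π² × 196×10⁹ × 9.212×10^-8 / 3.550² = 1.414×10^4 N

P_cr ≈ 14.1 kN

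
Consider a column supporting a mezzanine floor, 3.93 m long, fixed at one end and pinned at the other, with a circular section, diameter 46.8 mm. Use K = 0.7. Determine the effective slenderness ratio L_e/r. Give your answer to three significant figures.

For a solid circle r = d/4 = 46.8/4 = 11.70 mm
L_e = K·L = 0.7 × 3.93 m = 2.751 m = 2751.0 mm
λ = L_e / r_min = 2751.0 / 11.70 = 235

λ ≈ 235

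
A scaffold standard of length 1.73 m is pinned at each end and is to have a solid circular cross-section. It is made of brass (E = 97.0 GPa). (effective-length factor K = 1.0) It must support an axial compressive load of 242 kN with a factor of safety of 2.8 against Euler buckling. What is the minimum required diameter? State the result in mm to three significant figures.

d ≈ 81.1 mm

Required P_cr = n·P = 2.8 × 242 = 677.6 kN
L_e = K·L = 1 × 1.73 = 1.730 m
Required I = P_cr·L_e²/(π²E) = 6.776×10^5 × 1.730² / (π² × 9.70×10^10) = 2.118×10^-6 m⁴
I_req = 2.118×10^6 mm⁴
Solid circle: I = πd⁴/64  ⇒  d = (64I/π)^(1/4) = (64×2.118×10^6/π)^(1/4) = 81.1 mm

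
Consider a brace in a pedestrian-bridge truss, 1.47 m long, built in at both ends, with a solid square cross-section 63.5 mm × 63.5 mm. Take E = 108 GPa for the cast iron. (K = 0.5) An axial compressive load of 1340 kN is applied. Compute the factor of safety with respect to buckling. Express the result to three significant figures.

I = a⁴/12 = 63.5⁴/12 = 1.355×10^6 mm⁴
I = 1.355×10^6 mm⁴ = 1.355×10^-6 m⁴
Effective length L_e = K·L = 0.5 × 1.47 = 0.7350 m
P_cr = π²EI / L_e² = π² × 108×10⁹ × 1.355×10^-6 / 0.7350² = 2.673×10^6 N
Factor of safety n = P_cr / P = 2673.4 / 1340 = 2.00

n ≈ 2.00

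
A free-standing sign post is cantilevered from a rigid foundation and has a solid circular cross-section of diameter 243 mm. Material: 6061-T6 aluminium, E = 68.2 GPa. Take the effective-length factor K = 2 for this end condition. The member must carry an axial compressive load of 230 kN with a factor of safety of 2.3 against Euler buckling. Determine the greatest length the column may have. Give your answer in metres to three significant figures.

I = πd⁴/64 = π×243⁴/64 = 1.712×10^8 mm⁴
I = 1.712×10^-4 m⁴
Required critical load P_cr = n·P = 2.3 × 230 = 529.0 kN = 5.290×10^5 N
From P_cr = π²EI/(K·L)²:  L = (1/K)·√(π²EI/P_cr) = (1/2)·√(π²×6.82×10^10×1.712×10^-4/5.290×10^5)
L = 7.38 m

L_max ≈ 7.38 m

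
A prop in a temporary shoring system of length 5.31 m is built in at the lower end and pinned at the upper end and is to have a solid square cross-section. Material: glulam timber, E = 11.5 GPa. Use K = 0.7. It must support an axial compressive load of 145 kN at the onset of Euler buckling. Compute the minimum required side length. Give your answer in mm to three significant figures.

a ≈ 121 mm

L_e = K·L = 0.7 × 5.31 = 3.717 m
Required I = P_cr·L_e²/(π²E) = 1.450×10^5 × 3.717² / (π² × 1.15×10^10) = 1.765×10^-5 m⁴
I_req = 1.765×10^7 mm⁴
Solid square: I = a⁴/12  ⇒  a = (12I)^(1/4) = (12×1.765×10^7)^(1/4) = 121 mm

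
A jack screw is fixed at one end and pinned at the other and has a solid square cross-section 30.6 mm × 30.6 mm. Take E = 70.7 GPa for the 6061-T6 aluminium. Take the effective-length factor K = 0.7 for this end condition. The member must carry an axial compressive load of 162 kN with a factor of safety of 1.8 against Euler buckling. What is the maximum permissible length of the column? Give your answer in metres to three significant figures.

I = a⁴/12 = 30.6⁴/12 = 7.306×10^4 mm⁴
I = 7.306×10^-8 m⁴
Required critical load P_cr = n·P = 1.8 × 162 = 291.6 kN = 2.916×10^5 N
From P_cr = π²EI/(K·L)²:  L = (1/K)·√(π²EI/P_cr) = (1/0.7)·√(π²×7.07×10^10×7.306×10^-8/2.916×10^5)
L = 0.597 m

L_max ≈ 0.597 m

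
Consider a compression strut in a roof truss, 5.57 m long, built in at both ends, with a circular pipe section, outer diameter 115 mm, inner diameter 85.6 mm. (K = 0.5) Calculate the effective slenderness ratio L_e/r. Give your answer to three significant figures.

λ ≈ 77.7

d_o = 115 mm, d_i = 85.6 mm
I = π(d_o⁴ − d_i⁴)/64 = π(115⁴ − 85.60⁴)/64 = 5.950×10^6 mm⁴
A = 4.632×10^3 mm²;  r_min = √(I/A) = √(5.950×10^6/4.632×10^3) = 35.84 mm
L_e = K·L = 0.5 × 5.57 m = 2.785 m = 2785.0 mm
λ = L_e / r_min = 2785.0 / 35.84 = 77.7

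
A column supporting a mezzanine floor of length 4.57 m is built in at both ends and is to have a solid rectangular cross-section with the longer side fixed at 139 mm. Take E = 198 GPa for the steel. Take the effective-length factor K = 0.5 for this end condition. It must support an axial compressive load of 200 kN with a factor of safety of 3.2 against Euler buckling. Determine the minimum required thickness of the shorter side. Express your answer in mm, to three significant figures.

Required P_cr = n·P = 3.2 × 200 = 640.0 kN
L_e = K·L = 0.5 × 4.57 = 2.285 m
Required I = P_cr·L_e²/(π²E) = 6.400×10^5 × 2.285² / (π² × 1.98×10^11) = 1.710×10^-6 m⁴
I_req = 1.710×10^6 mm⁴
Rectangle, weak axis: I_min = h·b³/12 with h = 139 mm fixed  ⇒  b = (12I/h)^(1/3) = 52.9 mm

b ≈ 52.9 mm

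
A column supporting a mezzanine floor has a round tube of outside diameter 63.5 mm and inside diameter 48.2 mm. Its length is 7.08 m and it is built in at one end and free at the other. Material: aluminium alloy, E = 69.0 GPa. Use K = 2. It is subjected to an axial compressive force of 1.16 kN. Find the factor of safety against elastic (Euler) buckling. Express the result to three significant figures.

d_o = 63.5 mm, d_i = 48.2 mm
I = π(d_o⁴ − d_i⁴)/64 = π(63.5⁴ − 48.20⁴)/64 = 5.332×10^5 mm⁴
I = 5.332×10^5 mm⁴ = 5.332×10^-7 m⁴
Effective length L_e = K·L = 2 × 7.08 = 14.16 m
P_cr = π²EI / L_e² = π² × 69.0×10⁹ × 5.332×10^-7 / 14.16² = 1.811×10^3 N
Factor of safety n = P_cr / P = 1.8109 / 1.16 = 1.56

n ≈ 1.56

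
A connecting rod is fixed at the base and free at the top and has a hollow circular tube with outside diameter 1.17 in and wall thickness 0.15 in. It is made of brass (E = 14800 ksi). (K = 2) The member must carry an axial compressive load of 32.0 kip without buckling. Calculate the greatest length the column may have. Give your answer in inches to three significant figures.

L_max ≈ 8.54 in

Inner diameter d_i = 1.17 − 2×0.15 = 0.8700 in
I = π(d_o⁴ − d_i⁴)/64 = π(1.17⁴ − 0.8700⁴)/64 = 6.386×10^-2 in⁴
At the buckling limit P_cr = P = 3.200×10^4 lb
From P_cr = π²EI/(K·L)²:  L = (1/K)·√(π²EI/P_cr) = (1/2)·√(π²×1.48×10^7×6.386×10^-2/3.200×10^4)
L = 8.54 in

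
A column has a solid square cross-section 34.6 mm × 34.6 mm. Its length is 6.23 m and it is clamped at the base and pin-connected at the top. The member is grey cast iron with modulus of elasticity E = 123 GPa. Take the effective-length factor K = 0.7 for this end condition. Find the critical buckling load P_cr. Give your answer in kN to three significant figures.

I = a⁴/12 = 34.6⁴/12 = 1.194×10^5 mm⁴
I = 1.194×10^5 mm⁴ = 1.194×10^-7 m⁴
Effective length L_e = K·L = 0.7 × 6.23 = 4.361 m
P_cr = π²EI / L_e² = π² × 123×10⁹ × 1.194×10^-7 / 4.361² = 7.624×10^3 N

P_cr ≈ 7.62 kN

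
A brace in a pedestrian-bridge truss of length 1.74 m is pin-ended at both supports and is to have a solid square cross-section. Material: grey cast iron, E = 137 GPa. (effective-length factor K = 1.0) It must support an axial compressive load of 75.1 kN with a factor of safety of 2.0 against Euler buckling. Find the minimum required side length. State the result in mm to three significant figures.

a ≈ 44.8 mm

Required P_cr = n·P = 2.0 × 75.1 = 150.2 kN
L_e = K·L = 1 × 1.74 = 1.740 m
Required I = P_cr·L_e²/(π²E) = 1.502×10^5 × 1.740² / (π² × 1.37×10^11) = 3.363×10^-7 m⁴
I_req = 3.363×10^5 mm⁴
Solid square: I = a⁴/12  ⇒  a = (12I)^(1/4) = (12×3.363×10^5)^(1/4) = 44.8 mm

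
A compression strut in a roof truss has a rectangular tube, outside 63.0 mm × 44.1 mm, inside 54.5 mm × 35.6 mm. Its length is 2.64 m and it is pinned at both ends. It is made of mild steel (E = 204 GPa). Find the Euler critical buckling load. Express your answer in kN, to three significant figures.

P_cr ≈ 70.9 kN

Weak-axis I_min = (h_o·b_o³ − h_i·b_i³)/12 with b_o = 44.1, b_i = 35.60 mm (shorter outer/inner sides).
I_min = (63.0×44.1³ − 54.50×35.60³)/12 = 2.454×10^5 mm⁴
I = 2.454×10^5 mm⁴ = 2.454×10^-7 m⁴
Effective length L_e = K·L = 1 × 2.64 = 2.640 m
P_cr = π²EI / L_e² = π² × 204×10⁹ × 2.454×10^-7 / 2.640² = 7.088×10^4 N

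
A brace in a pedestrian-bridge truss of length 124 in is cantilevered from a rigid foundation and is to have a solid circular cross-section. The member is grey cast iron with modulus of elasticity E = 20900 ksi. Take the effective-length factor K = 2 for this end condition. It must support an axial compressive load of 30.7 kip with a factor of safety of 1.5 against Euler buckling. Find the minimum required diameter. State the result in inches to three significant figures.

Required P_cr = n·P = 1.5 × 30.7 = 46.05 kip
L_e = K·L = 2 × 124 = 248.0 in
Required I = P_cr·L_e²/(π²E) = 4.605×10^4 × 248.0² / (π² × 2.09×10^7) = 13.73 in⁴
Solid circle: I = πd⁴/64  ⇒  d = (64I/π)^(1/4) = (64×13.73/π)^(1/4) = 4.09 in

d ≈ 4.09 in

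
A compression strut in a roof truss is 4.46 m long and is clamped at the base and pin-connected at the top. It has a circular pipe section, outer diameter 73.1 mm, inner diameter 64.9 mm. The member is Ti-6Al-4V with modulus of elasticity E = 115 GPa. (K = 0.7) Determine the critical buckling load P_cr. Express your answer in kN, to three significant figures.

d_o = 73.1 mm, d_i = 64.9 mm
I = π(d_o⁴ − d_i⁴)/64 = π(73.1⁴ − 64.90⁴)/64 = 5.308×10^5 mm⁴
I = 5.308×10^5 mm⁴ = 5.308×10^-7 m⁴
Effective length L_e = K·L = 0.7 × 4.46 = 3.122 m
P_cr = π²EI / L_e² = π² × 115×10⁹ × 5.308×10^-7 / 3.122² = 6.181×10^4 N

P_cr ≈ 61.8 kN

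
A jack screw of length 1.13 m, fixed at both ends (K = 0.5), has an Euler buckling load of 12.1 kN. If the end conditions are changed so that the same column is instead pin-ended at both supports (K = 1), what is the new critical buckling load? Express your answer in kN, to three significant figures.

P_cr ∝ 1/K², so P_cr,new = P_cr,old × (K_old/K_new)² = 12.1 × (0.5/1)²
= 12.1 × 0.2500 = 3.02 kN

P_cr ≈ 3.02 kN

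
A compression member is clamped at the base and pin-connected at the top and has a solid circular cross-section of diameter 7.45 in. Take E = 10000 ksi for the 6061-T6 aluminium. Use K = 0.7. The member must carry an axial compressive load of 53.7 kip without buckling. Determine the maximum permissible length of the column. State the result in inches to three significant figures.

I = πd⁴/64 = π×7.45⁴/64 = 151.2 in⁴
At the buckling limit P_cr = P = 5.370×10^4 lb
From P_cr = π²EI/(K·L)²:  L = (1/K)·√(π²EI/P_cr) = (1/0.7)·√(π²×1.00×10^7×151.2/5.370×10^4)
L = 753 in

L_max ≈ 753 in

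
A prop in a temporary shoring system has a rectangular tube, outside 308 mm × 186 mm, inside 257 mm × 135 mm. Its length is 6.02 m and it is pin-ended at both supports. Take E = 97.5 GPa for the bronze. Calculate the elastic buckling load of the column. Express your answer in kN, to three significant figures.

P_cr ≈ 2990 kN

Weak-axis I_min = (h_o·b_o³ − h_i·b_i³)/12 with b_o = 186, b_i = 135.0 mm (shorter outer/inner sides).
I_min = (308×186³ − 257.0×135.0³)/12 = 1.125×10^8 mm⁴
I = 1.125×10^8 mm⁴ = 1.125×10^-4 m⁴
Effective length L_e = K·L = 1 × 6.02 = 6.020 m
P_cr = π²EI / L_e² = π² × 97.5×10⁹ × 1.125×10^-4 / 6.020² = 2.986×10^6 N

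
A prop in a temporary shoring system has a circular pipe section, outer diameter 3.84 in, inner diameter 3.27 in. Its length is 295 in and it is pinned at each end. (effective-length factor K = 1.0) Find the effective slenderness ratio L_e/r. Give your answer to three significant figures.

d_o = 3.84 in, d_i = 3.27 in
I = π(d_o⁴ − d_i⁴)/64 = π(3.84⁴ − 3.270⁴)/64 = 5.061 in⁴
A = 3.183 in²;  r_min = √(I/A) = √(5.061/3.183) = 1.261 in
L_e = K·L = 1 × 295 = 295.0 in
λ = L_e / r_min = 295.00 / 1.261 = 234

λ ≈ 234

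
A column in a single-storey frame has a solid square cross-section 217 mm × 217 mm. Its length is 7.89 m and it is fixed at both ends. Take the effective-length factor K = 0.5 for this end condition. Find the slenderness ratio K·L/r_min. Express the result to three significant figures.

λ ≈ 63.0

For a square r = a/√12 = 217/√12 = 62.64 mm
L_e = K·L = 0.5 × 7.89 m = 3.945 m = 3945.0 mm
λ = L_e / r_min = 3945.0 / 62.64 = 63.0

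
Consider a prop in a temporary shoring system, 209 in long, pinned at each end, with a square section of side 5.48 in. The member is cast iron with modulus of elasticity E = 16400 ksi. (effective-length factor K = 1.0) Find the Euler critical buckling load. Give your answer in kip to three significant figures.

I = a⁴/12 = 5.48⁴/12 = 75.15 in⁴
Effective length L_e = K·L = 1 × 209 = 209.0 in
P_cr = π²EI / L_e² = π² × 16400×10³ × 75.15 / 209.0² = 2.785×10^5 lb

P_cr ≈ 278 kip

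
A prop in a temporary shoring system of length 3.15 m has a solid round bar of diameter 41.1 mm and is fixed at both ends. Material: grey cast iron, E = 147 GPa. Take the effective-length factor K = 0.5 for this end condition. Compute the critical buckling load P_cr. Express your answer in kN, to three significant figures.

I = πd⁴/64 = π×41.1⁴/64 = 1.401×10^5 mm⁴
I = 1.401×10^5 mm⁴ = 1.401×10^-7 m⁴
Effective length L_e = K·L = 0.5 × 3.15 = 1.575 m
P_cr = π²EI / L_e² = π² × 147×10⁹ × 1.401×10^-7 / 1.575² = 8.192×10^4 N

P_cr ≈ 81.9 kN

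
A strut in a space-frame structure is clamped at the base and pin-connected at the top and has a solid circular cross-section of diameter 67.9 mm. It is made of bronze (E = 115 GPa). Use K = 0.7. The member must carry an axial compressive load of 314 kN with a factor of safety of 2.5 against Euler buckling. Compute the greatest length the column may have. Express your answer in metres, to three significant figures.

L_max ≈ 1.75 m

I = πd⁴/64 = π×67.9⁴/64 = 1.043×10^6 mm⁴
I = 1.043×10^-6 m⁴
Required critical load P_cr = n·P = 2.5 × 314 = 785.0 kN = 7.850×10^5 N
From P_cr = π²EI/(K·L)²:  L = (1/K)·√(π²EI/P_cr) = (1/0.7)·√(π²×1.15×10^11×1.043×10^-6/7.850×10^5)
L = 1.75 m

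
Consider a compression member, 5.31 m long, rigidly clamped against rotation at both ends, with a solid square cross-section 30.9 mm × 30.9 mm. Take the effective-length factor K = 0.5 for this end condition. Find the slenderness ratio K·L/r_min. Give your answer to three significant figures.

For a square r = a/√12 = 30.9/√12 = 8.920 mm
L_e = K·L = 0.5 × 5.31 m = 2.655 m = 2655.0 mm
λ = L_e / r_min = 2655.0 / 8.920 = 298

λ ≈ 298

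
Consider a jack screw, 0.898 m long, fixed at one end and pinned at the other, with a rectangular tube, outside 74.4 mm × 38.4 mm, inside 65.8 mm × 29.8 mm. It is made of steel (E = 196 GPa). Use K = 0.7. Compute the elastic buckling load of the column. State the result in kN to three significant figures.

P_cr ≈ 1010 kN

Weak-axis I_min = (h_o·b_o³ − h_i·b_i³)/12 with b_o = 38.4, b_i = 29.80 mm (shorter outer/inner sides).
I_min = (74.4×38.4³ − 65.80×29.80³)/12 = 2.060×10^5 mm⁴
I = 2.060×10^5 mm⁴ = 2.060×10^-7 m⁴
Effective length L_e = K·L = 0.7 × 0.898 = 0.6286 m
P_cr = π²EI / L_e² = π² × 196×10⁹ × 2.060×10^-7 / 0.6286² = 1.008×10^6 N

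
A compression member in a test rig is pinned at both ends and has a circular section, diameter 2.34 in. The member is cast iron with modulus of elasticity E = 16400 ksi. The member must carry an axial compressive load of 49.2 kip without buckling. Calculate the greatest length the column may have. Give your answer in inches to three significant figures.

I = πd⁴/64 = π×2.34⁴/64 = 1.472 in⁴
At the buckling limit P_cr = P = 4.920×10^4 lb
From P_cr = π²EI/(K·L)²:  L = (1/K)·√(π²EI/P_cr) = (1/1)·√(π²×1.64×10^7×1.472/4.920×10^4)
L = 69.6 in

L_max ≈ 69.6 in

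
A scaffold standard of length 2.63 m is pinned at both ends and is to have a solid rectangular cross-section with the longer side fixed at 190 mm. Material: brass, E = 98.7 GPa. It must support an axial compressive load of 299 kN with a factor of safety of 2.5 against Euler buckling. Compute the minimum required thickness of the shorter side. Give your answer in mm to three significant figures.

Required P_cr = n·P = 2.5 × 299 = 747.5 kN
L_e = K·L = 1 × 2.63 = 2.630 m
Required I = P_cr·L_e²/(π²E) = 7.475×10^5 × 2.630² / (π² × 9.87×10^10) = 5.308×10^-6 m⁴
I_req = 5.308×10^6 mm⁴
Rectangle, weak axis: I_min = h·b³/12 with h = 190 mm fixed  ⇒  b = (12I/h)^(1/3) = 69.5 mm

b ≈ 69.5 mm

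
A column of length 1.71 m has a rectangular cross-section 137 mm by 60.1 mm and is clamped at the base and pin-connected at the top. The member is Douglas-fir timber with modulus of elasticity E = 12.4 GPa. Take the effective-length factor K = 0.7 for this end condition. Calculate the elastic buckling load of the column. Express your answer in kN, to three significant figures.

P_cr ≈ 212 kN

Buckling occurs about the weak axis: I_min = h·b³/12 with b = 60.1 mm (the shorter side).
I_min = 137×60.1³/12 = 2.478×10^6 mm⁴
I = 2.478×10^6 mm⁴ = 2.478×10^-6 m⁴
Effective length L_e = K·L = 0.7 × 1.71 = 1.197 m
P_cr = π²EI / L_e² = π² × 12.4×10⁹ × 2.478×10^-6 / 1.197² = 2.117×10^5 N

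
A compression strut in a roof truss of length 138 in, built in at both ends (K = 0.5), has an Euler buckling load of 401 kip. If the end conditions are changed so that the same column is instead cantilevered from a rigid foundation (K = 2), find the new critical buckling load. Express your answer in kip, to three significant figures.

P_cr ∝ 1/K², so P_cr,new = P_cr,old × (K_old/K_new)² = 401 × (0.5/2)²
= 401 × 0.06250 = 25.1 kip

P_cr ≈ 25.1 kip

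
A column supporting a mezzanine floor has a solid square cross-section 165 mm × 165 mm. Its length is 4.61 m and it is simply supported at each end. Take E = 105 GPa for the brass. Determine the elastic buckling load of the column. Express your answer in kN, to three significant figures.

I = a⁴/12 = 165⁴/12 = 6.177×10^7 mm⁴
I = 6.177×10^7 mm⁴ = 6.177×10^-5 m⁴
Effective length L_e = K·L = 1 × 4.61 = 4.610 m
P_cr = π²EI / L_e² = π² × 105×10⁹ × 6.177×10^-5 / 4.610² = 3.012×10^6 N

P_cr ≈ 3010 kN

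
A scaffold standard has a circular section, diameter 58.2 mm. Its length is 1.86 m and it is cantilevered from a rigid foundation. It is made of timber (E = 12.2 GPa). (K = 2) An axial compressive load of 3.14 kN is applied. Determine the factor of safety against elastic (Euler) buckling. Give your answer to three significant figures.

I = πd⁴/64 = π×58.2⁴/64 = 5.632×10^5 mm⁴
I = 5.632×10^5 mm⁴ = 5.632×10^-7 m⁴
Effective length L_e = K·L = 2 × 1.86 = 3.720 m
P_cr = π²EI / L_e² = π² × 12.2×10⁹ × 5.632×10^-7 / 3.720² = 4.900×10^3 N
Factor of safety n = P_cr / P = 4.9004 / 3.14 = 1.56

n ≈ 1.56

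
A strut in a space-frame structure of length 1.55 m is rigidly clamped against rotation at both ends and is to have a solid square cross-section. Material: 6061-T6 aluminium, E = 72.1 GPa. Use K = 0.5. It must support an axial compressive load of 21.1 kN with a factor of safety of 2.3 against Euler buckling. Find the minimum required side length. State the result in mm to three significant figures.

Required P_cr = n·P = 2.3 × 21.1 = 48.53 kN
L_e = K·L = 0.5 × 1.55 = 0.7750 m
Required I = P_cr·L_e²/(π²E) = 4.853×10^4 × 0.7750² / (π² × 7.21×10^10) = 4.096×10^-8 m⁴
I_req = 4.096×10^4 mm⁴
Solid square: I = a⁴/12  ⇒  a = (12I)^(1/4) = (12×4.096×10^4)^(1/4) = 26.5 mm

a ≈ 26.5 mm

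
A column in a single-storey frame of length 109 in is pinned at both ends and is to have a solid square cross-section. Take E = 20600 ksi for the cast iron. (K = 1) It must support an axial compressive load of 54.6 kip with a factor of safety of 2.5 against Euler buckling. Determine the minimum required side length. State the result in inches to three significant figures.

a ≈ 3.13 in

Required P_cr = n·P = 2.5 × 54.6 = 136.5 kip
L_e = K·L = 1 × 109 = 109.0 in
Required I = P_cr·L_e²/(π²E) = 1.365×10^5 × 109.0² / (π² × 2.06×10^7) = 7.977 in⁴
Solid square: I = a⁴/12  ⇒  a = (12I)^(1/4) = (12×7.977)^(1/4) = 3.13 in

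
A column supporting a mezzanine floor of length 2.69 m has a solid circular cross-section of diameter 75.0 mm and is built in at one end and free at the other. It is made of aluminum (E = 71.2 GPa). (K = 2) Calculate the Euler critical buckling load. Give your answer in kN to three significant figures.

P_cr ≈ 37.7 kN

I = πd⁴/64 = π×75.0⁴/64 = 1.553×10^6 mm⁴
I = 1.553×10^6 mm⁴ = 1.553×10^-6 m⁴
Effective length L_e = K·L = 2 × 2.69 = 5.380 m
P_cr = π²EI / L_e² = π² × 71.2×10⁹ × 1.553×10^-6 / 5.380² = 3.771×10^4 N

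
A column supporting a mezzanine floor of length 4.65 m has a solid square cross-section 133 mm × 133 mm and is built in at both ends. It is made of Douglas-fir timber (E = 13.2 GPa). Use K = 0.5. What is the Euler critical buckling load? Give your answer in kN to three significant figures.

I = a⁴/12 = 133⁴/12 = 2.608×10^7 mm⁴
I = 2.608×10^7 mm⁴ = 2.608×10^-5 m⁴
Effective length L_e = K·L = 0.5 × 4.65 = 2.325 m
P_cr = π²EI / L_e² = π² × 13.2×10⁹ × 2.608×10^-5 / 2.325² = 6.284×10^5 N

P_cr ≈ 628 kN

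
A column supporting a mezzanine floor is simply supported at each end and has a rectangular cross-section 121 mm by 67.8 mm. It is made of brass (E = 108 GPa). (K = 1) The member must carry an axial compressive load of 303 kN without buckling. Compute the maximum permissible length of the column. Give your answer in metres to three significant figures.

L_max ≈ 3.32 m

Buckling occurs about the weak axis: I_min = h·b³/12 with b = 67.8 mm (the shorter side).
I_min = 121×67.8³/12 = 3.143×10^6 mm⁴
I = 3.143×10^-6 m⁴
At the buckling limit P_cr = P = 3.030×10^5 N
From P_cr = π²EI/(K·L)²:  L = (1/K)·√(π²EI/P_cr) = (1/1)·√(π²×1.08×10^11×3.143×10^-6/3.030×10^5)
L = 3.32 m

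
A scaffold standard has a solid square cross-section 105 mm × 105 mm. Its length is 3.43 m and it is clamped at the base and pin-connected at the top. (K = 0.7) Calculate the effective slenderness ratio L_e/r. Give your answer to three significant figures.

λ ≈ 79.2

I = a⁴/12 = 105⁴/12 = 1.013×10^7 mm⁴
A = 1.103×10^4 mm²;  r_min = √(I/A) = √(1.013×10^7/1.103×10^4) = 30.31 mm
L_e = K·L = 0.7 × 3.43 m = 2.401 m = 2401.0 mm
λ = L_e / r_min = 2401.0 / 30.31 = 79.2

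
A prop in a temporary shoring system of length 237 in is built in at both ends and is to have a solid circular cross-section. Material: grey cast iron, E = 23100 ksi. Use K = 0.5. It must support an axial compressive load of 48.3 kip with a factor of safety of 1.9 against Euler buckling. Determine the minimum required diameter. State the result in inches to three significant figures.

d ≈ 3.28 in

Required P_cr = n·P = 1.9 × 48.3 = 91.77 kip
L_e = K·L = 0.5 × 237 = 118.5 in
Required I = P_cr·L_e²/(π²E) = 9.177×10^4 × 118.5² / (π² × 2.31×10^7) = 5.652 in⁴
Solid circle: I = πd⁴/64  ⇒  d = (64I/π)^(1/4) = (64×5.652/π)^(1/4) = 3.28 in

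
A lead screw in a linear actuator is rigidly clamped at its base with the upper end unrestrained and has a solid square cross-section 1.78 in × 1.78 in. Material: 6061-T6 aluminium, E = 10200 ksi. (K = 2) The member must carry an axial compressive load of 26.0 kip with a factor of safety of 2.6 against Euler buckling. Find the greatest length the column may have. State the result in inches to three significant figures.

I = a⁴/12 = 1.78⁴/12 = 0.8366 in⁴
Required critical load P_cr = n·P = 2.6 × 26.0 = 67.60 kip = 6.760×10^4 lb
From P_cr = π²EI/(K·L)²:  L = (1/K)·√(π²EI/P_cr) = (1/2)·√(π²×1.02×10^7×0.8366/6.760×10^4)
L = 17.6 in

L_max ≈ 17.6 in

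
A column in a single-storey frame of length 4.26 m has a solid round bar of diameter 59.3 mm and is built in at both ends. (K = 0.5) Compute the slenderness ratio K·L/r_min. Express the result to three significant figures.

For a solid circle r = d/4 = 59.3/4 = 14.82 mm
L_e = K·L = 0.5 × 4.26 m = 2.130 m = 2130.0 mm
λ = L_e / r_min = 2130.0 / 14.82 = 144

λ ≈ 144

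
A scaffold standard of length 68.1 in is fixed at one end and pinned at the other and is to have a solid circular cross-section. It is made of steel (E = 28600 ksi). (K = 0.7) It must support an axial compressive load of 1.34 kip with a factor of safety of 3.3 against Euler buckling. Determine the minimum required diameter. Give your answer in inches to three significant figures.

Required P_cr = n·P = 3.3 × 1.34 = 4.422 kip
L_e = K·L = 0.7 × 68.1 = 47.67 in
Required I = P_cr·L_e²/(π²E) = 4.422×10^3 × 47.67² / (π² × 2.86×10^7) = 3.560×10^-2 in⁴
Solid circle: I = πd⁴/64  ⇒  d = (64I/π)^(1/4) = (64×3.560×10^-2/π)^(1/4) = 0.923 in

d ≈ 0.923 in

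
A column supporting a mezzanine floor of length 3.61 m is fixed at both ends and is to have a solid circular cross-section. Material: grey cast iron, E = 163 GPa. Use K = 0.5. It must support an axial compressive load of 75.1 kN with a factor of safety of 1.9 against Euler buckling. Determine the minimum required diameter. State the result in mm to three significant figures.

Required P_cr = n·P = 1.9 × 75.1 = 142.7 kN
L_e = K·L = 0.5 × 3.61 = 1.805 m
Required I = P_cr·L_e²/(π²E) = 1.427×10^5 × 1.805² / (π² × 1.63×10^11) = 2.890×10^-7 m⁴
I_req = 2.890×10^5 mm⁴
Solid circle: I = πd⁴/64  ⇒  d = (64I/π)^(1/4) = (64×2.890×10^5/π)^(1/4) = 49.3 mm

d ≈ 49.3 mm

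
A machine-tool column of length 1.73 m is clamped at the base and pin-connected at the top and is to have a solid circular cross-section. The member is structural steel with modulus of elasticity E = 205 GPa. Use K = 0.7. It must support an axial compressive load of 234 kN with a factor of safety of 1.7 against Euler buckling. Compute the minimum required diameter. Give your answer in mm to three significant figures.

Required P_cr = n·P = 1.7 × 234 = 397.8 kN
L_e = K·L = 0.7 × 1.73 = 1.211 m
Required I = P_cr·L_e²/(π²E) = 3.978×10^5 × 1.211² / (π² × 2.05×10^11) = 2.883×10^-7 m⁴
I_req = 2.883×10^5 mm⁴
Solid circle: I = πd⁴/64  ⇒  d = (64I/π)^(1/4) = (64×2.883×10^5/π)^(1/4) = 49.2 mm

d ≈ 49.2 mm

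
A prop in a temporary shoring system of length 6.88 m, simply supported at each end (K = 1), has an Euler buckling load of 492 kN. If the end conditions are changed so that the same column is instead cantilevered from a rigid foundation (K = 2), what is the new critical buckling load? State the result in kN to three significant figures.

P_cr ∝ 1/K², so P_cr,new = P_cr,old × (K_old/K_new)² = 492 × (1/2)²
= 492 × 0.2500 = 123 kN

P_cr ≈ 123 kN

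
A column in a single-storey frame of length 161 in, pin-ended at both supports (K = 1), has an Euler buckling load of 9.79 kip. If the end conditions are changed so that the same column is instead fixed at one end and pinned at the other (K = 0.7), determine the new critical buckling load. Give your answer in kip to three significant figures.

P_cr ∝ 1/K², so P_cr,new = P_cr,old × (K_old/K_new)² = 9.79 × (1/0.7)²
= 9.79 × 2.041 = 20.0 kip

P_cr ≈ 20.0 kip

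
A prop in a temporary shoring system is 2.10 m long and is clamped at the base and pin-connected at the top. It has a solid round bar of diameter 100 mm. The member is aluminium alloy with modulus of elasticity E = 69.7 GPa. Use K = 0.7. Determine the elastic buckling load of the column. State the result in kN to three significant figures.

I = πd⁴/64 = π×100⁴/64 = 4.909×10^6 mm⁴
I = 4.909×10^6 mm⁴ = 4.909×10^-6 m⁴
Effective length L_e = K·L = 0.7 × 2.10 = 1.470 m
P_cr = π²EI / L_e² = π² × 69.7×10⁹ × 4.909×10^-6 / 1.470² = 1.563×10^6 N

P_cr ≈ 1560 kN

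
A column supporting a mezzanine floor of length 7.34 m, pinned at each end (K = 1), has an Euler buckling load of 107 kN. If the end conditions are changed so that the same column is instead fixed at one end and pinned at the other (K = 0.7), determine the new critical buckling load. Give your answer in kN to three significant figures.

P_cr ∝ 1/K², so P_cr,new = P_cr,old × (K_old/K_new)² = 107 × (1/0.7)²
= 107 × 2.041 = 218 kN

P_cr ≈ 218 kN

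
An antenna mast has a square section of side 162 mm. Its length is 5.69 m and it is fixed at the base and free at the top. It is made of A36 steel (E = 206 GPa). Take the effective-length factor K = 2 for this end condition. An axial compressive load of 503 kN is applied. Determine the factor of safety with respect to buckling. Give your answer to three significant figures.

n ≈ 1.79

I = a⁴/12 = 162⁴/12 = 5.740×10^7 mm⁴
I = 5.740×10^7 mm⁴ = 5.740×10^-5 m⁴
Effective length L_e = K·L = 2 × 5.69 = 11.38 m
P_cr = π²EI / L_e² = π² × 206×10⁹ × 5.740×10^-5 / 11.38² = 9.011×10^5 N
Factor of safety n = P_cr / P = 901.08 / 503 = 1.79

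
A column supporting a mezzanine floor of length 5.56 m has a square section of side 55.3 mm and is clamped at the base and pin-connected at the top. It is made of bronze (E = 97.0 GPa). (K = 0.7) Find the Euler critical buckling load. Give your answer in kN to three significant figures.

I = a⁴/12 = 55.3⁴/12 = 7.793×10^5 mm⁴
I = 7.793×10^5 mm⁴ = 7.793×10^-7 m⁴
Effective length L_e = K·L = 0.7 × 5.56 = 3.892 m
P_cr = π²EI / L_e² = π² × 97.0×10⁹ × 7.793×10^-7 / 3.892² = 4.925×10^4 N

P_cr ≈ 49.3 kN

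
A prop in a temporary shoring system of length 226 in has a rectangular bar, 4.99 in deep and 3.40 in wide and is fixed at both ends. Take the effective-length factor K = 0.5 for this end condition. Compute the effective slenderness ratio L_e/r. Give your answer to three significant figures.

λ ≈ 115

Buckling occurs about the weak axis: I_min = h·b³/12 with b = 3.40 in (the shorter side).
I_min = 4.99×3.40³/12 = 16.34 in⁴
A = 16.97 in²;  r_min = √(I/A) = √(16.34/16.97) = 0.9815 in
L_e = K·L = 0.5 × 226 = 113.0 in
λ = L_e / r_min = 113.00 / 0.9815 = 115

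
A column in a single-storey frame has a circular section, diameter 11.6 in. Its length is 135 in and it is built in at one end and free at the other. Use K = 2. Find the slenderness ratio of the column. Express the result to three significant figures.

I = πd⁴/64 = π×11.6⁴/64 = 888.8 in⁴
A = 105.7 in²;  r_min = √(I/A) = √(888.8/105.7) = 2.900 in
L_e = K·L = 2 × 135 = 270.0 in
λ = L_e / r_min = 270.00 / 2.900 = 93.1

λ ≈ 93.1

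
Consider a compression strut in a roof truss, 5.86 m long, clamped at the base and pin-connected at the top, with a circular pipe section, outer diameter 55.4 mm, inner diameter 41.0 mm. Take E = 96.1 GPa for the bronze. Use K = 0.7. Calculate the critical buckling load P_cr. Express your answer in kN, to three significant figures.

P_cr ≈ 18.2 kN

d_o = 55.4 mm, d_i = 41.0 mm
I = π(d_o⁴ − d_i⁴)/64 = π(55.4⁴ − 41.00⁴)/64 = 3.237×10^5 mm⁴
I = 3.237×10^5 mm⁴ = 3.237×10^-7 m⁴
Effective length L_e = K·L = 0.7 × 5.86 = 4.102 m
P_cr = π²EI / L_e² = π² × 96.1×10⁹ × 3.237×10^-7 / 4.102² = 1.825×10^4 N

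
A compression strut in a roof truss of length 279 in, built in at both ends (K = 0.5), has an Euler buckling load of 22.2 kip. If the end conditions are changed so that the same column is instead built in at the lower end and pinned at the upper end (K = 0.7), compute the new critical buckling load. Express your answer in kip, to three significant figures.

P_cr ≈ 11.3 kip

P_cr ∝ 1/K², so P_cr,new = P_cr,old × (K_old/K_new)² = 22.2 × (0.5/0.7)²
= 22.2 × 0.5102 = 11.3 kip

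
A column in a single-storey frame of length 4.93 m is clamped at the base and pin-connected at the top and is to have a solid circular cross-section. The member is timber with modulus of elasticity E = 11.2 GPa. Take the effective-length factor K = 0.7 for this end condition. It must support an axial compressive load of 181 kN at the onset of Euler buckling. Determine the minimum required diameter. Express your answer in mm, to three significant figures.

L_e = K·L = 0.7 × 4.93 = 3.451 m
Required I = P_cr·L_e²/(π²E) = 1.810×10^5 × 3.451² / (π² × 1.12×10^10) = 1.950×10^-5 m⁴
I_req = 1.950×10^7 mm⁴
Solid circle: I = πd⁴/64  ⇒  d = (64I/π)^(1/4) = (64×1.950×10^7/π)^(1/4) = 141 mm

d ≈ 141 mm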